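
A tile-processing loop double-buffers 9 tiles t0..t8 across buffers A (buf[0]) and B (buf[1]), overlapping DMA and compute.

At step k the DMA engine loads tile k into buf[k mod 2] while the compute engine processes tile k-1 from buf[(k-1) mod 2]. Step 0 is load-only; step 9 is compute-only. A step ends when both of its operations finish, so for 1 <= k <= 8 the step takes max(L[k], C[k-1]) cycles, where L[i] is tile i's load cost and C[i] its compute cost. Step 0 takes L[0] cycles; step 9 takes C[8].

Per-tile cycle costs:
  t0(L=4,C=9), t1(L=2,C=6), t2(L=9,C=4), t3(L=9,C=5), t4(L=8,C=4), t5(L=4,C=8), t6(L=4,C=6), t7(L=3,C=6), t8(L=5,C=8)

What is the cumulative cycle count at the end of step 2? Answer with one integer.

end_cycle[2] = 22

[0] DMA t0→A (4c) ∥ CU idle ⇒ 4c, clock 4
[1] DMA t1→B (2c) ∥ CU A:t0 (9c) ⇒ 9c, clock 13
[2] DMA t2→A (9c) ∥ CU B:t1 (6c) ⇒ 9c, clock 22
[3] DMA t3→B (9c) ∥ CU A:t2 (4c) ⇒ 9c, clock 31
[4] DMA t4→A (8c) ∥ CU B:t3 (5c) ⇒ 8c, clock 39
[5] DMA t5→B (4c) ∥ CU A:t4 (4c) ⇒ 4c, clock 43
[6] DMA t6→A (4c) ∥ CU B:t5 (8c) ⇒ 8c, clock 51
[7] DMA t7→B (3c) ∥ CU A:t6 (6c) ⇒ 6c, clock 57
[8] DMA t8→A (5c) ∥ CU B:t7 (6c) ⇒ 6c, clock 63
[9] DMA idle ∥ CU A:t8 (8c) ⇒ 8c, clock 71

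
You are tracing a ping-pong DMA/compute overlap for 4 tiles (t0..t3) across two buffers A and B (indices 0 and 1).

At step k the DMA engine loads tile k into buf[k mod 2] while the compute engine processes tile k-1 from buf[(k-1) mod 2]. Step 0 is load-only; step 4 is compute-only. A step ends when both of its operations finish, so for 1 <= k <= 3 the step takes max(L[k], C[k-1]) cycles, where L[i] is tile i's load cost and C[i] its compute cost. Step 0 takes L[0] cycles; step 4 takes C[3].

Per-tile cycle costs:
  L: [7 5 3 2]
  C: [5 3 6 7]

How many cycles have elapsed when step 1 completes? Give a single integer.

end_cycle[1] = 12

step 0: L[0]=7 → dur=7, Σ=7 | A=load:t0 B=idle [load-only]
step 1: L[1]=5 C[0]=5 → dur=5, Σ=12 | A=compute:t0 B=load:t1 [tied]
step 2: L[2]=3 C[1]=3 → dur=3, Σ=15 | A=load:t2 B=compute:t1 [tied]
step 3: L[3]=2 C[2]=6 → dur=6, Σ=21 | A=compute:t2 B=load:t3 [compute-bound]
step 4: C[3]=7 → dur=7, Σ=28 | A=idle B=compute:t3 [compute-only]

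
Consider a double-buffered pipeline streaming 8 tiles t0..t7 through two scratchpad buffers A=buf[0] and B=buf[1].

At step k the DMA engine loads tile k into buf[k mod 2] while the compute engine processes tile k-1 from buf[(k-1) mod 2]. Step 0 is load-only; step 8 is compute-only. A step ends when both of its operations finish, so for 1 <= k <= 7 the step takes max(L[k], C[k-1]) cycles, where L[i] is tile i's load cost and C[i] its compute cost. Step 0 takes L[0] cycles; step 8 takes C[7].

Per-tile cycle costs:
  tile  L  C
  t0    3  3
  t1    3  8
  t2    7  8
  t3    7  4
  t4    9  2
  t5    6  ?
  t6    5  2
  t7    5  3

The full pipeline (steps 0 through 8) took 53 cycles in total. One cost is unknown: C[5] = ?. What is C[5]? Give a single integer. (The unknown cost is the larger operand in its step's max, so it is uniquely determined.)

step 0: dur = L[0]=3 = 3
step 1: dur = max(L[1]=3, C[0]=3) = 3
step 2: dur = max(L[2]=7, C[1]=8) = 8
step 3: dur = max(L[3]=7, C[2]=8) = 8
step 4: dur = max(L[4]=9, C[3]=4) = 9
step 5: dur = max(L[5]=6, C[4]=2) = 6
step 6: dur = max(L[6]=5, C[5]=?) = C[5]  (unknown; binding)
step 7: dur = max(L[7]=5, C[6]=2) = 5
step 8: dur = C[7]=3 = 3
sum of known step durations = 45
dur[6] = total - known = 53 - 45 = 8
C[5] is the binding max in step 6, so C[5] = dur[6] = 8

C[5] = 8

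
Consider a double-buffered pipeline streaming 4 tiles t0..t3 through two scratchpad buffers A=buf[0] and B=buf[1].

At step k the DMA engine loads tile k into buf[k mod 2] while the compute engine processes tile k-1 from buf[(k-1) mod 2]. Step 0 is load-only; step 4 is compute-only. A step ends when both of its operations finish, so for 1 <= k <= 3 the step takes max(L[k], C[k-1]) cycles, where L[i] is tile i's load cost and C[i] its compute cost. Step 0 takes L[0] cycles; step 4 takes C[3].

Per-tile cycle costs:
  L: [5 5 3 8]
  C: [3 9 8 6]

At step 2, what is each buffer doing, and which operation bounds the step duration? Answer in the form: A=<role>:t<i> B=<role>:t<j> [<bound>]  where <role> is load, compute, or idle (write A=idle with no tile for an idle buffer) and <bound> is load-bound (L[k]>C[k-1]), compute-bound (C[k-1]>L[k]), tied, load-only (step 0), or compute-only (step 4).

step 2: A=load:t2 B=compute:t1 [compute-bound]

step 0: L[0]=5 → dur=5, Σ=5 | A=load:t0 B=idle [load-only]
step 1: L[1]=5 C[0]=3 → dur=5, Σ=10 | A=compute:t0 B=load:t1 [load-bound]
step 2: L[2]=3 C[1]=9 → dur=9, Σ=19 | A=load:t2 B=compute:t1 [compute-bound]
step 3: L[3]=8 C[2]=8 → dur=8, Σ=27 | A=compute:t2 B=load:t3 [tied]
step 4: C[3]=6 → dur=6, Σ=33 | A=idle B=compute:t3 [compute-only]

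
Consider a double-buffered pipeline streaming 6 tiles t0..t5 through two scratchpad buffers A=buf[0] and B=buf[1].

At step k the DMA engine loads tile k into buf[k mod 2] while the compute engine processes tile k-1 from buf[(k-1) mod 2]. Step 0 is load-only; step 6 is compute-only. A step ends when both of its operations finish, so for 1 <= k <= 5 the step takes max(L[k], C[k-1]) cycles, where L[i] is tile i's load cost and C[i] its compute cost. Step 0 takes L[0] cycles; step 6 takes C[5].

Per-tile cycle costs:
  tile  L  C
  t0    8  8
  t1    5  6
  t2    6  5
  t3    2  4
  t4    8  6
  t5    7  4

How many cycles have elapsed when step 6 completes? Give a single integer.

end_cycle[6] = 46

[0] DMA t0→A (8c) ∥ CU idle ⇒ 8c, clock 8
[1] DMA t1→B (5c) ∥ CU A:t0 (8c) ⇒ 8c, clock 16
[2] DMA t2→A (6c) ∥ CU B:t1 (6c) ⇒ 6c, clock 22
[3] DMA t3→B (2c) ∥ CU A:t2 (5c) ⇒ 5c, clock 27
[4] DMA t4→A (8c) ∥ CU B:t3 (4c) ⇒ 8c, clock 35
[5] DMA t5→B (7c) ∥ CU A:t4 (6c) ⇒ 7c, clock 42
[6] DMA idle ∥ CU B:t5 (4c) ⇒ 4c, clock 46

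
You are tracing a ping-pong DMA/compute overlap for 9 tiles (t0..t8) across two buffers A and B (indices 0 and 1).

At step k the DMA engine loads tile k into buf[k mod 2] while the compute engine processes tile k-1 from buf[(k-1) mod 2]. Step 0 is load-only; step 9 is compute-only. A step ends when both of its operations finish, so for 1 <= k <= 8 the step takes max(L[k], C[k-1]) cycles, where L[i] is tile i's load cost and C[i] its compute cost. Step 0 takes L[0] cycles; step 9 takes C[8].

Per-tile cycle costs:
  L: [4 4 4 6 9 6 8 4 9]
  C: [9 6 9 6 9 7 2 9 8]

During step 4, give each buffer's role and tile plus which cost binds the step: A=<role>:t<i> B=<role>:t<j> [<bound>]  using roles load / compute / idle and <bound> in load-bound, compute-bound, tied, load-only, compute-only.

k=0 load=t0/4c comp=- wait=4 total=4
k=1 load=t1/4c comp=t0/9c wait=9 total=13
k=2 load=t2/4c comp=t1/6c wait=6 total=19
k=3 load=t3/6c comp=t2/9c wait=9 total=28
k=4 load=t4/9c comp=t3/6c wait=9 total=37
k=5 load=t5/6c comp=t4/9c wait=9 total=46
k=6 load=t6/8c comp=t5/7c wait=8 total=54
k=7 load=t7/4c comp=t6/2c wait=4 total=58
k=8 load=t8/9c comp=t7/9c wait=9 total=67
k=9 load=- comp=t8/8c wait=8 total=75

step 4: A=load:t4 B=compute:t3 [load-bound]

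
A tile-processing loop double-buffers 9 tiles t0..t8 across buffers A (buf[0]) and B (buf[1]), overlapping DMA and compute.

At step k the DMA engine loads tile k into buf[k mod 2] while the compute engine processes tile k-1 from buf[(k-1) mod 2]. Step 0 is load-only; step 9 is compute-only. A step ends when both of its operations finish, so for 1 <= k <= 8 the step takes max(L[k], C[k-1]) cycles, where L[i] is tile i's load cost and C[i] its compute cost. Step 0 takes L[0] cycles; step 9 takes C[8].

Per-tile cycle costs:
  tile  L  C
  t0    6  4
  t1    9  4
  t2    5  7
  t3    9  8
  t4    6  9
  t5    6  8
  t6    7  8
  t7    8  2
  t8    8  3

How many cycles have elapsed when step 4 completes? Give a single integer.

end_cycle[4] = 37

  0. 6=6c; end=6; A:t0 B:-
  1. max(9,4)=9c; end=15; A:t0 B:t1
  2. max(5,4)=5c; end=20; A:t2 B:t1
  3. max(9,7)=9c; end=29; A:t2 B:t3
  4. max(6,8)=8c; end=37; A:t4 B:t3
  5. max(6,9)=9c; end=46; A:t4 B:t5
  6. max(7,8)=8c; end=54; A:t6 B:t5
  7. max(8,8)=8c; end=62; A:t6 B:t7
  8. max(8,2)=8c; end=70; A:t8 B:t7
  9. 3=3c; end=73; A:t8 B:t7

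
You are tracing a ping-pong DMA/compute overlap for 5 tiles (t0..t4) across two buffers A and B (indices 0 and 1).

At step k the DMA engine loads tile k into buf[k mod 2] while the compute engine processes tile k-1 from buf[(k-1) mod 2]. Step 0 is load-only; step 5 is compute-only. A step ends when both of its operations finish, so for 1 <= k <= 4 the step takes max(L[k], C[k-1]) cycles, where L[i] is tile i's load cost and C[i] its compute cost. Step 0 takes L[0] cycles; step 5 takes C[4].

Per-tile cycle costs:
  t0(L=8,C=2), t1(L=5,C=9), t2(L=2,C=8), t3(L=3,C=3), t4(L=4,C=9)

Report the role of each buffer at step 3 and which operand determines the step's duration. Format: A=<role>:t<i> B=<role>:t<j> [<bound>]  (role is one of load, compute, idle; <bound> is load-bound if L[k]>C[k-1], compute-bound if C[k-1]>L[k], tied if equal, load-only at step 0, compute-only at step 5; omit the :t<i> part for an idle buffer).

step 3: A=compute:t2 B=load:t3 [compute-bound]

k=0 load=t0/8c comp=- wait=8 total=8
k=1 load=t1/5c comp=t0/2c wait=5 total=13
k=2 load=t2/2c comp=t1/9c wait=9 total=22
k=3 load=t3/3c comp=t2/8c wait=8 total=30
k=4 load=t4/4c comp=t3/3c wait=4 total=34
k=5 load=- comp=t4/9c wait=9 total=43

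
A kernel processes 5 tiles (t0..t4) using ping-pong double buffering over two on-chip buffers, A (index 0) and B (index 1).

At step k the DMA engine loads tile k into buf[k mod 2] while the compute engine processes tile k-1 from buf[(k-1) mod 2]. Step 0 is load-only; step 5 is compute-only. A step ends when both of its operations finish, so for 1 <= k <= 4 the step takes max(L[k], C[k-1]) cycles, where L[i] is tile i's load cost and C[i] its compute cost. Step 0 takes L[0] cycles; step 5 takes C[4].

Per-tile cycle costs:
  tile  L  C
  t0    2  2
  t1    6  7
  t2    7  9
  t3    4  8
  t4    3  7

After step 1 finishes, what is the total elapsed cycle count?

end_cycle[1] = 8

k=0 load=t0/2c comp=- wait=2 total=2
k=1 load=t1/6c comp=t0/2c wait=6 total=8
k=2 load=t2/7c comp=t1/7c wait=7 total=15
k=3 load=t3/4c comp=t2/9c wait=9 total=24
k=4 load=t4/3c comp=t3/8c wait=8 total=32
k=5 load=- comp=t4/7c wait=7 total=39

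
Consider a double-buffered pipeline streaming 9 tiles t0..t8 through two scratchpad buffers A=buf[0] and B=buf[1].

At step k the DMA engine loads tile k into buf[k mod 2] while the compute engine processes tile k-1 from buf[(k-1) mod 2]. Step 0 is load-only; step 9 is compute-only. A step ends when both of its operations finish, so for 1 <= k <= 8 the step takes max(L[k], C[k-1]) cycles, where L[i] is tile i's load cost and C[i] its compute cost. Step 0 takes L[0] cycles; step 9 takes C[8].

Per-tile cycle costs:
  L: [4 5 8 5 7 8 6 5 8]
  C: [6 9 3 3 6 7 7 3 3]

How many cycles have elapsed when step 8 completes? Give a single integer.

[0] DMA t0→A (4c) ∥ CU idle ⇒ 4c, clock 4
[1] DMA t1→B (5c) ∥ CU A:t0 (6c) ⇒ 6c, clock 10
[2] DMA t2→A (8c) ∥ CU B:t1 (9c) ⇒ 9c, clock 19
[3] DMA t3→B (5c) ∥ CU A:t2 (3c) ⇒ 5c, clock 24
[4] DMA t4→A (7c) ∥ CU B:t3 (3c) ⇒ 7c, clock 31
[5] DMA t5→B (8c) ∥ CU A:t4 (6c) ⇒ 8c, clock 39
[6] DMA t6→A (6c) ∥ CU B:t5 (7c) ⇒ 7c, clock 46
[7] DMA t7→B (5c) ∥ CU A:t6 (7c) ⇒ 7c, clock 53
[8] DMA t8→A (8c) ∥ CU B:t7 (3c) ⇒ 8c, clock 61
[9] DMA idle ∥ CU A:t8 (3c) ⇒ 3c, clock 64

end_cycle[8] = 61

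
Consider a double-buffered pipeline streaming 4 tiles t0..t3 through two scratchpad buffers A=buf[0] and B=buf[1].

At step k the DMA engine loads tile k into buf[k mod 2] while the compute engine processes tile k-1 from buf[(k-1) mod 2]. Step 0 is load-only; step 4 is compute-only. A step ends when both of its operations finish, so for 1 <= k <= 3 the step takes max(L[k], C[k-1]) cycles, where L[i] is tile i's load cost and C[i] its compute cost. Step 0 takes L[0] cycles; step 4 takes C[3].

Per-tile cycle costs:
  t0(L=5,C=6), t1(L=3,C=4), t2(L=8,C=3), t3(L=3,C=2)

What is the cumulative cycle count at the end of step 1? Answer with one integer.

  0. 5=5c; end=5; A:t0 B:-
  1. max(3,6)=6c; end=11; A:t0 B:t1
  2. max(8,4)=8c; end=19; A:t2 B:t1
  3. max(3,3)=3c; end=22; A:t2 B:t3
  4. 2=2c; end=24; A:t2 B:t3

end_cycle[1] = 11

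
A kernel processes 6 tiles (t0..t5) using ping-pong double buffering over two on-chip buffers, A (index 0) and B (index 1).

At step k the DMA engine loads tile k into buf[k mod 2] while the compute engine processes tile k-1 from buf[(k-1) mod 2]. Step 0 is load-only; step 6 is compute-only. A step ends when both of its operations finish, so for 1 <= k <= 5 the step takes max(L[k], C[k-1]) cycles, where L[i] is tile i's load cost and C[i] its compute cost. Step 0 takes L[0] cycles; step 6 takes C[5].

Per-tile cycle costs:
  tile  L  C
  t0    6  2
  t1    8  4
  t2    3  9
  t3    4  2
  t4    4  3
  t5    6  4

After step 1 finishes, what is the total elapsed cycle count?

end_cycle[1] = 14

[0] DMA t0→A (6c) ∥ CU idle ⇒ 6c, clock 6
[1] DMA t1→B (8c) ∥ CU A:t0 (2c) ⇒ 8c, clock 14
[2] DMA t2→A (3c) ∥ CU B:t1 (4c) ⇒ 4c, clock 18
[3] DMA t3→B (4c) ∥ CU A:t2 (9c) ⇒ 9c, clock 27
[4] DMA t4→A (4c) ∥ CU B:t3 (2c) ⇒ 4c, clock 31
[5] DMA t5→B (6c) ∥ CU A:t4 (3c) ⇒ 6c, clock 37
[6] DMA idle ∥ CU B:t5 (4c) ⇒ 4c, clock 41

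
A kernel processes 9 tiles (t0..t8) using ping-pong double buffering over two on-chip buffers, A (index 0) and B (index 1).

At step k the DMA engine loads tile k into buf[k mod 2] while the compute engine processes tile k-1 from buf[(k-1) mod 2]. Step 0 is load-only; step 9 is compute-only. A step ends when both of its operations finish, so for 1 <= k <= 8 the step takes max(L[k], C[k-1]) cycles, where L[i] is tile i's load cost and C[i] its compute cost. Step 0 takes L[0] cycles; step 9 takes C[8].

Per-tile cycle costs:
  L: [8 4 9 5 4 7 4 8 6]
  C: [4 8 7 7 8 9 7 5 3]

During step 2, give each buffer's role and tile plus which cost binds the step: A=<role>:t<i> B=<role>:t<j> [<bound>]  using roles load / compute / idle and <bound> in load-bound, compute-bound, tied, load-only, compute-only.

step 2: A=load:t2 B=compute:t1 [load-bound]

[0] DMA t0→A (8c) ∥ CU idle ⇒ 8c, clock 8
[1] DMA t1→B (4c) ∥ CU A:t0 (4c) ⇒ 4c, clock 12
[2] DMA t2→A (9c) ∥ CU B:t1 (8c) ⇒ 9c, clock 21
[3] DMA t3→B (5c) ∥ CU A:t2 (7c) ⇒ 7c, clock 28
[4] DMA t4→A (4c) ∥ CU B:t3 (7c) ⇒ 7c, clock 35
[5] DMA t5→B (7c) ∥ CU A:t4 (8c) ⇒ 8c, clock 43
[6] DMA t6→A (4c) ∥ CU B:t5 (9c) ⇒ 9c, clock 52
[7] DMA t7→B (8c) ∥ CU A:t6 (7c) ⇒ 8c, clock 60
[8] DMA t8→A (6c) ∥ CU B:t7 (5c) ⇒ 6c, clock 66
[9] DMA idle ∥ CU A:t8 (3c) ⇒ 3c, clock 69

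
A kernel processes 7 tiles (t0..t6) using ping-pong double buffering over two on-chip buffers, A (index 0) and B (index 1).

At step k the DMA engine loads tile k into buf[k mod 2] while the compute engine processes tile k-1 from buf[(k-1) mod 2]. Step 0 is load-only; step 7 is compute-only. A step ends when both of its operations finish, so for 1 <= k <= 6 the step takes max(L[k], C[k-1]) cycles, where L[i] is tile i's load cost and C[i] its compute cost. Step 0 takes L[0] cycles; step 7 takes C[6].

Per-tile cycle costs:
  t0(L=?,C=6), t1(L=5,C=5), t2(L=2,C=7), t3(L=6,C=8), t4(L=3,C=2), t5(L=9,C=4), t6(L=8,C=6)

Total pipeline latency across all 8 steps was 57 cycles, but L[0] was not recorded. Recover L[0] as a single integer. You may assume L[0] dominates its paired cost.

step 0 = dur = L[0]=? = L[0]  (unknown; binding)
step 1 = dur = max(L[1]=5, C[0]=6) = 6
step 2 = dur = max(L[2]=2, C[1]=5) = 5
step 3 = dur = max(L[3]=6, C[2]=7) = 7
step 4 = dur = max(L[4]=3, C[3]=8) = 8
step 5 = dur = max(L[5]=9, C[4]=2) = 9
step 6 = dur = max(L[6]=8, C[5]=4) = 8
step 7 = dur = C[6]=6 = 6
sum of known step durations = 49
dur[0] = total - known = 57 - 49 = 8
L[0] is the binding max in step 0, so L[0] = dur[0] = 8

L[0] = 8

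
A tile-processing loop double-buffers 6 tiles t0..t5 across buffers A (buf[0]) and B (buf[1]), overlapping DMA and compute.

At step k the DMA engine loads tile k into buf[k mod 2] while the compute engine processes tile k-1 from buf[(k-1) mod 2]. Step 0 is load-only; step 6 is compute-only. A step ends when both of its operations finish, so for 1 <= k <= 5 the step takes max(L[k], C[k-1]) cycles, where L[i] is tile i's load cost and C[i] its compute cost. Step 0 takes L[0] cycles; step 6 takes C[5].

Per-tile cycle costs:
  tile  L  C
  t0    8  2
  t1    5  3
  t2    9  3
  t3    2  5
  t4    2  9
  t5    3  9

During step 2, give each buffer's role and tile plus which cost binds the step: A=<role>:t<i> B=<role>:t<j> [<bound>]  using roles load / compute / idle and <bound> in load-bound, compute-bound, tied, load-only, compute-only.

step 2: A=load:t2 B=compute:t1 [load-bound]

step 0: L[0]=8 → dur=8, Σ=8 | A=load:t0 B=idle [load-only]
step 1: L[1]=5 C[0]=2 → dur=5, Σ=13 | A=compute:t0 B=load:t1 [load-bound]
step 2: L[2]=9 C[1]=3 → dur=9, Σ=22 | A=load:t2 B=compute:t1 [load-bound]
step 3: L[3]=2 C[2]=3 → dur=3, Σ=25 | A=compute:t2 B=load:t3 [compute-bound]
step 4: L[4]=2 C[3]=5 → dur=5, Σ=30 | A=load:t4 B=compute:t3 [compute-bound]
step 5: L[5]=3 C[4]=9 → dur=9, Σ=39 | A=compute:t4 B=load:t5 [compute-bound]
step 6: C[5]=9 → dur=9, Σ=48 | A=idle B=compute:t5 [compute-only]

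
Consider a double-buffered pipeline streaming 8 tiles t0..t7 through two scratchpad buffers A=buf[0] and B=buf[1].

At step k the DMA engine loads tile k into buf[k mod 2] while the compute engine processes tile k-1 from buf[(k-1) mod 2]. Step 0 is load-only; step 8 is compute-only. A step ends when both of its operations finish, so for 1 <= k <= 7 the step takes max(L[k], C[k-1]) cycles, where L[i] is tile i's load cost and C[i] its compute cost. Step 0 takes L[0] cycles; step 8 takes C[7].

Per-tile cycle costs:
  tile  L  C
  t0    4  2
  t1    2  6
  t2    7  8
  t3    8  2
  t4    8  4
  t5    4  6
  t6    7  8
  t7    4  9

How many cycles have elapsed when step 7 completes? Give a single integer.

[0] DMA t0→A (4c) ∥ CU idle ⇒ 4c, clock 4
[1] DMA t1→B (2c) ∥ CU A:t0 (2c) ⇒ 2c, clock 6
[2] DMA t2→A (7c) ∥ CU B:t1 (6c) ⇒ 7c, clock 13
[3] DMA t3→B (8c) ∥ CU A:t2 (8c) ⇒ 8c, clock 21
[4] DMA t4→A (8c) ∥ CU B:t3 (2c) ⇒ 8c, clock 29
[5] DMA t5→B (4c) ∥ CU A:t4 (4c) ⇒ 4c, clock 33
[6] DMA t6→A (7c) ∥ CU B:t5 (6c) ⇒ 7c, clock 40
[7] DMA t7→B (4c) ∥ CU A:t6 (8c) ⇒ 8c, clock 48
[8] DMA idle ∥ CU B:t7 (9c) ⇒ 9c, clock 57

end_cycle[7] = 48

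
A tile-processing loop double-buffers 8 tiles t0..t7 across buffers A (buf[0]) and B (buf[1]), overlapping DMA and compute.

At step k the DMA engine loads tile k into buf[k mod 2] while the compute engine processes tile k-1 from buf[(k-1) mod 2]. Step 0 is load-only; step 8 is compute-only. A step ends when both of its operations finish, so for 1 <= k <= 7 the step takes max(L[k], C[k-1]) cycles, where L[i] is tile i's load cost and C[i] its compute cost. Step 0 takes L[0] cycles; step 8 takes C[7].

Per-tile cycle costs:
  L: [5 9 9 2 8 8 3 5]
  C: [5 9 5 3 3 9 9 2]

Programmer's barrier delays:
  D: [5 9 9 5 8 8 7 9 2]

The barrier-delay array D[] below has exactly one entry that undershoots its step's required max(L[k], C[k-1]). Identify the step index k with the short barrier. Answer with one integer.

[0] required=L[0]=5=5 vs D=5 ok
[1] required=max(L[1]=9,C[0]=5)=9 vs D=9 ok
[2] required=max(L[2]=9,C[1]=9)=9 vs D=9 ok
[3] required=max(L[3]=2,C[2]=5)=5 vs D=5 ok
[4] required=max(L[4]=8,C[3]=3)=8 vs D=8 ok
[5] required=max(L[5]=8,C[4]=3)=8 vs D=8 ok
[6] required=max(L[6]=3,C[5]=9)=9 vs D=7 SHORT
[7] required=max(L[7]=5,C[6]=9)=9 vs D=9 ok
[8] required=C[7]=2=2 vs D=2 ok

hazard at step 6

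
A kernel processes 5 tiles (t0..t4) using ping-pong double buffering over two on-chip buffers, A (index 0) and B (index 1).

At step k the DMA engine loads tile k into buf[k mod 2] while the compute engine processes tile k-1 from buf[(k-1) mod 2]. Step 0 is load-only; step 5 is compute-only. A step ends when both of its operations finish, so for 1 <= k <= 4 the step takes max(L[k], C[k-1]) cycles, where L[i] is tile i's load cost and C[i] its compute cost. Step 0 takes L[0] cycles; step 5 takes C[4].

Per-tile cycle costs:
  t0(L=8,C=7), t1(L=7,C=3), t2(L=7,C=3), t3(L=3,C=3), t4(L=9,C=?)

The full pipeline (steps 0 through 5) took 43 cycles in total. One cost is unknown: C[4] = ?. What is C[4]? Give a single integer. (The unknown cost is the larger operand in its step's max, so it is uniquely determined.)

step 0 = dur = L[0]=8 = 8
step 1 = dur = max(L[1]=7, C[0]=7) = 7
step 2 = dur = max(L[2]=7, C[1]=3) = 7
step 3 = dur = max(L[3]=3, C[2]=3) = 3
step 4 = dur = max(L[4]=9, C[3]=3) = 9
step 5 = dur = C[4]=? = C[4]  (unknown; binding)
sum of known step durations = 34
dur[5] = total - known = 43 - 34 = 9
C[4] is the binding max in step 5, so C[4] = dur[5] = 9

C[4] = 9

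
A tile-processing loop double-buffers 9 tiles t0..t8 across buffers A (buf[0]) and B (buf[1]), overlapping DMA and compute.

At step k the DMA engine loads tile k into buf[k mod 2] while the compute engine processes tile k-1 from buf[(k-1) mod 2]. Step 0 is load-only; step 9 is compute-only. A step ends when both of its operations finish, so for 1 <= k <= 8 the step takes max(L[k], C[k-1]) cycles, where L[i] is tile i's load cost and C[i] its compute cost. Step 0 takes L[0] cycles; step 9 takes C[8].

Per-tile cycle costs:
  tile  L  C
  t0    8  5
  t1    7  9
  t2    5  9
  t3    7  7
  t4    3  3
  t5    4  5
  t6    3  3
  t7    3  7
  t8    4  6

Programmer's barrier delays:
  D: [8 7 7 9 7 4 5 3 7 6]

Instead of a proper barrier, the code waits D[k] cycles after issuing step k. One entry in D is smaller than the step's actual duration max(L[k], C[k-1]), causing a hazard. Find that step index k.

[0] required=L[0]=8=8 vs D=8 ok
[1] required=max(L[1]=7,C[0]=5)=7 vs D=7 ok
[2] required=max(L[2]=5,C[1]=9)=9 vs D=7 SHORT
[3] required=max(L[3]=7,C[2]=9)=9 vs D=9 ok
[4] required=max(L[4]=3,C[3]=7)=7 vs D=7 ok
[5] required=max(L[5]=4,C[4]=3)=4 vs D=4 ok
[6] required=max(L[6]=3,C[5]=5)=5 vs D=5 ok
[7] required=max(L[7]=3,C[6]=3)=3 vs D=3 ok
[8] required=max(L[8]=4,C[7]=7)=7 vs D=7 ok
[9] required=C[8]=6=6 vs D=6 ok

hazard at step 2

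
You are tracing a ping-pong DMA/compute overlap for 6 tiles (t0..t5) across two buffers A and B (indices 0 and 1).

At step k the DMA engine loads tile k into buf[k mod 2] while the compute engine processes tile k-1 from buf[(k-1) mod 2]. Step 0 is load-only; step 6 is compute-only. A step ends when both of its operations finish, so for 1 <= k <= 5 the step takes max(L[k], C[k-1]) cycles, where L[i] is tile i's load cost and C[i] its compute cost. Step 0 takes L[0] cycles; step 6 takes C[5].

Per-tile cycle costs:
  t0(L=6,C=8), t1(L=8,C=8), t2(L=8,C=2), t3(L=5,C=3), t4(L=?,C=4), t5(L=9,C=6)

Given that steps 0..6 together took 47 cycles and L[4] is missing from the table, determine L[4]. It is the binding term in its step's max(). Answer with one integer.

L[4] = 5

step 0 = dur = L[0]=6 = 6
step 1 = dur = max(L[1]=8, C[0]=8) = 8
step 2 = dur = max(L[2]=8, C[1]=8) = 8
step 3 = dur = max(L[3]=5, C[2]=2) = 5
step 4 = dur = max(L[4]=?, C[3]=3) = L[4]  (unknown; binding)
step 5 = dur = max(L[5]=9, C[4]=4) = 9
step 6 = dur = C[5]=6 = 6
sum of known step durations = 42
dur[4] = total - known = 47 - 42 = 5
L[4] is the binding max in step 4, so L[4] = dur[4] = 5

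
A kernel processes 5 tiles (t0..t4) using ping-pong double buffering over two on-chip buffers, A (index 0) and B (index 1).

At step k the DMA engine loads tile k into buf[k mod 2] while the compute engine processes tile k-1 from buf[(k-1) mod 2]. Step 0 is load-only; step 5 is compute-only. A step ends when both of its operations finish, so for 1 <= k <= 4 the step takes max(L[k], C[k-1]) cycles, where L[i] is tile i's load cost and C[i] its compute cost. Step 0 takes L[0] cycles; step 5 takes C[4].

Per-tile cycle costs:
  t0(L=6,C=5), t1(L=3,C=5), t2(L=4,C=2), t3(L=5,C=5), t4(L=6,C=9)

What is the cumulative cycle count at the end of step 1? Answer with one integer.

  0. 6=6c; end=6; A:t0 B:-
  1. max(3,5)=5c; end=11; A:t0 B:t1
  2. max(4,5)=5c; end=16; A:t2 B:t1
  3. max(5,2)=5c; end=21; A:t2 B:t3
  4. max(6,5)=6c; end=27; A:t4 B:t3
  5. 9=9c; end=36; A:t4 B:t3

end_cycle[1] = 11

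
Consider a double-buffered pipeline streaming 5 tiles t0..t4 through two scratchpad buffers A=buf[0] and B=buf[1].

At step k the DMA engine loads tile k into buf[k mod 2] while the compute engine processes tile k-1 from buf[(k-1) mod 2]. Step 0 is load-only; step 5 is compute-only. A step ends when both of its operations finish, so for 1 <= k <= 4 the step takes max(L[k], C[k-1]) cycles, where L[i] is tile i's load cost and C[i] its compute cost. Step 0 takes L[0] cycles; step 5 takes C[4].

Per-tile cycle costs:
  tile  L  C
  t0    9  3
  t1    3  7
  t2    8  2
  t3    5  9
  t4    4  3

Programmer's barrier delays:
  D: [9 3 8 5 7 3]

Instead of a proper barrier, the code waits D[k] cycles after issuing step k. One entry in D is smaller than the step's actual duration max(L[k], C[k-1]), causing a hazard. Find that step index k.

k=0 barrier L[0]=9→9c, D[0]=9 ok
k=1 barrier max(L[1]=3,C[0]=3)→3c, D[1]=3 ok
k=2 barrier max(L[2]=8,C[1]=7)→8c, D[2]=8 ok
k=3 barrier max(L[3]=5,C[2]=2)→5c, D[3]=5 ok
k=4 barrier max(L[4]=4,C[3]=9)→9c, D[4]=7 SHORT
k=5 barrier C[4]=3→3c, D[5]=3 ok

hazard at step 4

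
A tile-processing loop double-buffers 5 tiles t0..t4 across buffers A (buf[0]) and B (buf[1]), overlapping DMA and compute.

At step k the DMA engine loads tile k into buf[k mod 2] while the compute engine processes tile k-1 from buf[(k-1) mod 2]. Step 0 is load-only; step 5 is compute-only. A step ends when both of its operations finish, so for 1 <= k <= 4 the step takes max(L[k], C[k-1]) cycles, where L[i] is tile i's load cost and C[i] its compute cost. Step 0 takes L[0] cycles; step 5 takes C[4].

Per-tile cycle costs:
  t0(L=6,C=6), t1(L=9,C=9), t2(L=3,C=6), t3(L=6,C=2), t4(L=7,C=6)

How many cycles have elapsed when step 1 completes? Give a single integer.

[0] DMA t0→A (6c) ∥ CU idle ⇒ 6c, clock 6
[1] DMA t1→B (9c) ∥ CU A:t0 (6c) ⇒ 9c, clock 15
[2] DMA t2→A (3c) ∥ CU B:t1 (9c) ⇒ 9c, clock 24
[3] DMA t3→B (6c) ∥ CU A:t2 (6c) ⇒ 6c, clock 30
[4] DMA t4→A (7c) ∥ CU B:t3 (2c) ⇒ 7c, clock 37
[5] DMA idle ∥ CU A:t4 (6c) ⇒ 6c, clock 43

end_cycle[1] = 15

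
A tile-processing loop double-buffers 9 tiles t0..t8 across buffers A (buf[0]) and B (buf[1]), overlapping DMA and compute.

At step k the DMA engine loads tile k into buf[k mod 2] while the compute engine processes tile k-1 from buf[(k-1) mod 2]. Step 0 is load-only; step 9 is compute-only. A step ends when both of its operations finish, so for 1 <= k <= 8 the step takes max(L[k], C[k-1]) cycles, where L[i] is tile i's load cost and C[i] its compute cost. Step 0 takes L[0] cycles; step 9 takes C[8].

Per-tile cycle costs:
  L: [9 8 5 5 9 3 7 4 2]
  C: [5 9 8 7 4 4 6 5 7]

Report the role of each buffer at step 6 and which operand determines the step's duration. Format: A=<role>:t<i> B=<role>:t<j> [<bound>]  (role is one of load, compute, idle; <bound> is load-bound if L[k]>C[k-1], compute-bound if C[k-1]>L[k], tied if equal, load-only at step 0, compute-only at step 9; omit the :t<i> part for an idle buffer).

step 6: A=load:t6 B=compute:t5 [load-bound]

k=0 load=t0/9c comp=- wait=9 total=9
k=1 load=t1/8c comp=t0/5c wait=8 total=17
k=2 load=t2/5c comp=t1/9c wait=9 total=26
k=3 load=t3/5c comp=t2/8c wait=8 total=34
k=4 load=t4/9c comp=t3/7c wait=9 total=43
k=5 load=t5/3c comp=t4/4c wait=4 total=47
k=6 load=t6/7c comp=t5/4c wait=7 total=54
k=7 load=t7/4c comp=t6/6c wait=6 total=60
k=8 load=t8/2c comp=t7/5c wait=5 total=65
k=9 load=- comp=t8/7c wait=7 total=72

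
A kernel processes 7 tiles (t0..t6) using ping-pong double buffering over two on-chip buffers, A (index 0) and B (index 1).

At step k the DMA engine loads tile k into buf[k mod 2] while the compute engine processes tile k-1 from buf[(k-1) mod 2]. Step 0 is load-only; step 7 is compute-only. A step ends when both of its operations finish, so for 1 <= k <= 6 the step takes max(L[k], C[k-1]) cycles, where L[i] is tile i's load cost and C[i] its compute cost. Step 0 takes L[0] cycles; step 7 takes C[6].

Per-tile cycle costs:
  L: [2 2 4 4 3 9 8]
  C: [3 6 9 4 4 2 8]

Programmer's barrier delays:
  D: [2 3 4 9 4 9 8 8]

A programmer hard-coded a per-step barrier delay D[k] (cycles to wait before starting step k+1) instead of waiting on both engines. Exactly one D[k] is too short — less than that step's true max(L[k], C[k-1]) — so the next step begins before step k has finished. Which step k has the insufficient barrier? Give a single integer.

[0] required=L[0]=2=2 vs D=2 ok
[1] required=max(L[1]=2,C[0]=3)=3 vs D=3 ok
[2] required=max(L[2]=4,C[1]=6)=6 vs D=4 SHORT
[3] required=max(L[3]=4,C[2]=9)=9 vs D=9 ok
[4] required=max(L[4]=3,C[3]=4)=4 vs D=4 ok
[5] required=max(L[5]=9,C[4]=4)=9 vs D=9 ok
[6] required=max(L[6]=8,C[5]=2)=8 vs D=8 ok
[7] required=C[6]=8=8 vs D=8 ok

hazard at step 2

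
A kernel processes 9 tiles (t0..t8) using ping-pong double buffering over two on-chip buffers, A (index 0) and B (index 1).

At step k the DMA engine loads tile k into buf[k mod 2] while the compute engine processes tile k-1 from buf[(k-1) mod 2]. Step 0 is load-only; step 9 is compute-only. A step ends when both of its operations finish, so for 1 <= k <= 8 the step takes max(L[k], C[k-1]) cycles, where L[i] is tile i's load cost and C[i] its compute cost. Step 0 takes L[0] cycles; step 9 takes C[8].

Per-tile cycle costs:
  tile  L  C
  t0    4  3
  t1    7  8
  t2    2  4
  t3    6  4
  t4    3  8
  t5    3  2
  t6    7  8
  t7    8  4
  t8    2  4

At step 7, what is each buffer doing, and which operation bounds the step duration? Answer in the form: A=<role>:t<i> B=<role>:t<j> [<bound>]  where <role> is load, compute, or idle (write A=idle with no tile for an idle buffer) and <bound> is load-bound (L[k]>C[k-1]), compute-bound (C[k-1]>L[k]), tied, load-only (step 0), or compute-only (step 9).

k=0 load=t0/4c comp=- wait=4 total=4
k=1 load=t1/7c comp=t0/3c wait=7 total=11
k=2 load=t2/2c comp=t1/8c wait=8 total=19
k=3 load=t3/6c comp=t2/4c wait=6 total=25
k=4 load=t4/3c comp=t3/4c wait=4 total=29
k=5 load=t5/3c comp=t4/8c wait=8 total=37
k=6 load=t6/7c comp=t5/2c wait=7 total=44
k=7 load=t7/8c comp=t6/8c wait=8 total=52
k=8 load=t8/2c comp=t7/4c wait=4 total=56
k=9 load=- comp=t8/4c wait=4 total=60

step 7: A=compute:t6 B=load:t7 [tied]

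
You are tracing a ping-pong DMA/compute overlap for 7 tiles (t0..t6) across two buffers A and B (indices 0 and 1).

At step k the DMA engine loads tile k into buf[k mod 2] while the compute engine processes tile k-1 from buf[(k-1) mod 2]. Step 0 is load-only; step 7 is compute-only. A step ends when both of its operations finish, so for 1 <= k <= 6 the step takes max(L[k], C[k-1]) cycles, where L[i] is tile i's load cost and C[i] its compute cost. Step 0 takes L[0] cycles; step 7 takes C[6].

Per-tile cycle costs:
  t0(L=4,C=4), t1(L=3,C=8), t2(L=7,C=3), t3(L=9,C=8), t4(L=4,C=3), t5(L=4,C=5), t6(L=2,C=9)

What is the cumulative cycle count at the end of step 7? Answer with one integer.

  0. 4=4c; end=4; A:t0 B:-
  1. max(3,4)=4c; end=8; A:t0 B:t1
  2. max(7,8)=8c; end=16; A:t2 B:t1
  3. max(9,3)=9c; end=25; A:t2 B:t3
  4. max(4,8)=8c; end=33; A:t4 B:t3
  5. max(4,3)=4c; end=37; A:t4 B:t5
  6. max(2,5)=5c; end=42; A:t6 B:t5
  7. 9=9c; end=51; A:t6 B:t5

end_cycle[7] = 51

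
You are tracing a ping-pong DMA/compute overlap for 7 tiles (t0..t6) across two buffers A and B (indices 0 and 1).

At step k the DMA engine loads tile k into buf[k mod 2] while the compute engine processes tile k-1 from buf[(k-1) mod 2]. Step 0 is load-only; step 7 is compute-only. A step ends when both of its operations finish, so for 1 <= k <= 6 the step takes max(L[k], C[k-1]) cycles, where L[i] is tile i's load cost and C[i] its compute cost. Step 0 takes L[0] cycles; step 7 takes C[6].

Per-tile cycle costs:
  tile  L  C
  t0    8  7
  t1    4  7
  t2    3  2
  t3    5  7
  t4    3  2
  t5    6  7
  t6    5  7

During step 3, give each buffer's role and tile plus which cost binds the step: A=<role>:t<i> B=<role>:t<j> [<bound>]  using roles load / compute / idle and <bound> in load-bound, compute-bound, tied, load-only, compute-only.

step 3: A=compute:t2 B=load:t3 [load-bound]

k=0 load=t0/8c comp=- wait=8 total=8
k=1 load=t1/4c comp=t0/7c wait=7 total=15
k=2 load=t2/3c comp=t1/7c wait=7 total=22
k=3 load=t3/5c comp=t2/2c wait=5 total=27
k=4 load=t4/3c comp=t3/7c wait=7 total=34
k=5 load=t5/6c comp=t4/2c wait=6 total=40
k=6 load=t6/5c comp=t5/7c wait=7 total=47
k=7 load=- comp=t6/7c wait=7 total=54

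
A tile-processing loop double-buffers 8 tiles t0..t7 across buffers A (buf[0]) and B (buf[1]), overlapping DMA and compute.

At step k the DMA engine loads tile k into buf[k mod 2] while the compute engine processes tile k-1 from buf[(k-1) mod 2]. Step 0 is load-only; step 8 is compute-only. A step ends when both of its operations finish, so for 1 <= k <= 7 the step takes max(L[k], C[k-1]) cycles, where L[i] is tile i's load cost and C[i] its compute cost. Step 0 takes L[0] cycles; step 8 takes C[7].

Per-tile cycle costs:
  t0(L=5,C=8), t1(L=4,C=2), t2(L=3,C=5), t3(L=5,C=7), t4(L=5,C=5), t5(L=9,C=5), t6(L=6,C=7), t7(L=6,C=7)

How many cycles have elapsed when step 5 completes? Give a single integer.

  0. 5=5c; end=5; A:t0 B:-
  1. max(4,8)=8c; end=13; A:t0 B:t1
  2. max(3,2)=3c; end=16; A:t2 B:t1
  3. max(5,5)=5c; end=21; A:t2 B:t3
  4. max(5,7)=7c; end=28; A:t4 B:t3
  5. max(9,5)=9c; end=37; A:t4 B:t5
  6. max(6,5)=6c; end=43; A:t6 B:t5
  7. max(6,7)=7c; end=50; A:t6 B:t7
  8. 7=7c; end=57; A:t6 B:t7

end_cycle[5] = 37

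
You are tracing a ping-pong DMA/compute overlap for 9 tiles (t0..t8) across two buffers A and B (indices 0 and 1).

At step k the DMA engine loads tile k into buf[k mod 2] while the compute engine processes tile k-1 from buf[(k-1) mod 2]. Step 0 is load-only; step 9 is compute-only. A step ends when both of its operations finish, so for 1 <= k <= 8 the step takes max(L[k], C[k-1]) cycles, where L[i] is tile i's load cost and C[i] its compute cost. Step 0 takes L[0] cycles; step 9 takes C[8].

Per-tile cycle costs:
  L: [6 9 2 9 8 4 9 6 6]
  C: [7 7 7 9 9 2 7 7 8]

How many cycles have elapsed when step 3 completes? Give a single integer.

end_cycle[3] = 31

[0] DMA t0→A (6c) ∥ CU idle ⇒ 6c, clock 6
[1] DMA t1→B (9c) ∥ CU A:t0 (7c) ⇒ 9c, clock 15
[2] DMA t2→A (2c) ∥ CU B:t1 (7c) ⇒ 7c, clock 22
[3] DMA t3→B (9c) ∥ CU A:t2 (7c) ⇒ 9c, clock 31
[4] DMA t4→A (8c) ∥ CU B:t3 (9c) ⇒ 9c, clock 40
[5] DMA t5→B (4c) ∥ CU A:t4 (9c) ⇒ 9c, clock 49
[6] DMA t6→A (9c) ∥ CU B:t5 (2c) ⇒ 9c, clock 58
[7] DMA t7→B (6c) ∥ CU A:t6 (7c) ⇒ 7c, clock 65
[8] DMA t8→A (6c) ∥ CU B:t7 (7c) ⇒ 7c, clock 72
[9] DMA idle ∥ CU A:t8 (8c) ⇒ 8c, clock 80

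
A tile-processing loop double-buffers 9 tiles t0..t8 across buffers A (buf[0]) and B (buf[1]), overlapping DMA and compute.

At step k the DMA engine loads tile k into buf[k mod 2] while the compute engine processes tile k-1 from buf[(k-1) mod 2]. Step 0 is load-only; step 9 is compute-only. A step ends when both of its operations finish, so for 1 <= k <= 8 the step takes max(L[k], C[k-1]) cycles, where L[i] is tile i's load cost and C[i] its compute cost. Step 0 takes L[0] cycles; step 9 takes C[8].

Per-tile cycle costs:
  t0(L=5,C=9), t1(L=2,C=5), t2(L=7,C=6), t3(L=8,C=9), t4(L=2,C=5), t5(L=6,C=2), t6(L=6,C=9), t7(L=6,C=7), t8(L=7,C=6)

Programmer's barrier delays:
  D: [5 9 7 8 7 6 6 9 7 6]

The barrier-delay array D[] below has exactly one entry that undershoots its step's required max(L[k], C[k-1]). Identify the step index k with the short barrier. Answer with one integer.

step 0: need L[0]=5 = 5; D[0]=5 ok
step 1: need max(L[1]=2,C[0]=9) = 9; D[1]=9 ok
step 2: need max(L[2]=7,C[1]=5) = 7; D[2]=7 ok
step 3: need max(L[3]=8,C[2]=6) = 8; D[3]=8 ok
step 4: need max(L[4]=2,C[3]=9) = 9; D[4]=7 SHORT
step 5: need max(L[5]=6,C[4]=5) = 6; D[5]=6 ok
step 6: need max(L[6]=6,C[5]=2) = 6; D[6]=6 ok
step 7: need max(L[7]=6,C[6]=9) = 9; D[7]=9 ok
step 8: need max(L[8]=7,C[7]=7) = 7; D[8]=7 ok
step 9: need C[8]=6 = 6; D[9]=6 ok

hazard at step 4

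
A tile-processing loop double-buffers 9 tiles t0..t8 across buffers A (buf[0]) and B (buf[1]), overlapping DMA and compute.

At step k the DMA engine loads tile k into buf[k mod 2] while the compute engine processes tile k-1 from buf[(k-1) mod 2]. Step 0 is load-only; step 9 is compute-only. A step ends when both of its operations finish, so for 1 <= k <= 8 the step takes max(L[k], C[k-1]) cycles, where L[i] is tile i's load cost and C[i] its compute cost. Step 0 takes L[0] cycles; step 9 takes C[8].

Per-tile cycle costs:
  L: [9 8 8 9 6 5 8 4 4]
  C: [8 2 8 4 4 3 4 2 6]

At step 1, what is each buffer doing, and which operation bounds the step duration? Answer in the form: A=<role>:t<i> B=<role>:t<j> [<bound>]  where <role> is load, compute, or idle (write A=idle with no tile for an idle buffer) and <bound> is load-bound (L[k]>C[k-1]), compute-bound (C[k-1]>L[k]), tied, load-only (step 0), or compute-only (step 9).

  0. 9=9c; end=9; A:t0 B:-
  1. max(8,8)=8c; end=17; A:t0 B:t1
  2. max(8,2)=8c; end=25; A:t2 B:t1
  3. max(9,8)=9c; end=34; A:t2 B:t3
  4. max(6,4)=6c; end=40; A:t4 B:t3
  5. max(5,4)=5c; end=45; A:t4 B:t5
  6. max(8,3)=8c; end=53; A:t6 B:t5
  7. max(4,4)=4c; end=57; A:t6 B:t7
  8. max(4,2)=4c; end=61; A:t8 B:t7
  9. 6=6c; end=67; A:t8 B:t7

step 1: A=compute:t0 B=load:t1 [tied]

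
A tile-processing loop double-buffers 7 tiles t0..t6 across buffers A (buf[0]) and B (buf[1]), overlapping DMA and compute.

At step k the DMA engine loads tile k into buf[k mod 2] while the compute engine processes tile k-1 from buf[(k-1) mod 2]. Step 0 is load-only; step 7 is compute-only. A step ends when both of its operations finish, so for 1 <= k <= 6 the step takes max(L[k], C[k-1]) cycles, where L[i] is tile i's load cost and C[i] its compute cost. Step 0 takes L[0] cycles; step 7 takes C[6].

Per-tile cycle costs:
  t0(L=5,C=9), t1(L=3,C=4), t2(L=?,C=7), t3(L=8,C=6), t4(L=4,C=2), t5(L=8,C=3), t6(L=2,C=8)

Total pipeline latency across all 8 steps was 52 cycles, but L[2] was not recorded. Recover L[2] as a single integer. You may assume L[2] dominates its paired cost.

L[2] = 5

step 0 | dur = L[0]=5 = 5
step 1 | dur = max(L[1]=3, C[0]=9) = 9
step 2 | dur = max(L[2]=?, C[1]=4) = L[2]  (unknown; binding)
step 3 | dur = max(L[3]=8, C[2]=7) = 8
step 4 | dur = max(L[4]=4, C[3]=6) = 6
step 5 | dur = max(L[5]=8, C[4]=2) = 8
step 6 | dur = max(L[6]=2, C[5]=3) = 3
step 7 | dur = C[6]=8 = 8
sum of known step durations = 47
dur[2] = total - known = 52 - 47 = 5
L[2] is the binding max in step 2, so L[2] = dur[2] = 5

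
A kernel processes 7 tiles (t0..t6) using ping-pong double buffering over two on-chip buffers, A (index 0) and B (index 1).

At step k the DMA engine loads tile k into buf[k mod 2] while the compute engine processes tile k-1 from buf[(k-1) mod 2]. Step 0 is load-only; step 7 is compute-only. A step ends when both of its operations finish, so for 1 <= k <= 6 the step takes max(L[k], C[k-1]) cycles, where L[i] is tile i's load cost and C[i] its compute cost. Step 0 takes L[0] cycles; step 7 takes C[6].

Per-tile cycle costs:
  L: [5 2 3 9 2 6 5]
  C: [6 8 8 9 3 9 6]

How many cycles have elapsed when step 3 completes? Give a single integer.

end_cycle[3] = 28

step 0: L[0]=5 → dur=5, Σ=5 | A=load:t0 B=idle [load-only]
step 1: L[1]=2 C[0]=6 → dur=6, Σ=11 | A=compute:t0 B=load:t1 [compute-bound]
step 2: L[2]=3 C[1]=8 → dur=8, Σ=19 | A=load:t2 B=compute:t1 [compute-bound]
step 3: L[3]=9 C[2]=8 → dur=9, Σ=28 | A=compute:t2 B=load:t3 [load-bound]
step 4: L[4]=2 C[3]=9 → dur=9, Σ=37 | A=load:t4 B=compute:t3 [compute-bound]
step 5: L[5]=6 C[4]=3 → dur=6, Σ=43 | A=compute:t4 B=load:t5 [load-bound]
step 6: L[6]=5 C[5]=9 → dur=9, Σ=52 | A=load:t6 B=compute:t5 [compute-bound]
step 7: C[6]=6 → dur=6, Σ=58 | A=compute:t6 B=idle [compute-only]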